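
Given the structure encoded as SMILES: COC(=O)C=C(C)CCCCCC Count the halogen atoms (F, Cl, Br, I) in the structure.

0

Scan the SMILES for the halogen motif — none present.
Groups that are present: 1 alkene, 1 ester.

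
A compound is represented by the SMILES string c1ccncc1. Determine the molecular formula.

C5H5N

Walk through each heavy atom and fill implicit hydrogens from standard valence (C 4, N 3, O 2, S 2, halogen 1); for lowercase aromatic atoms, an aromatic c carries 1 H when it has two neighbours and 0 H with three, and aromatic n carries 0 H:
  atom 1: aromatic c, 2 neighbours → 1 H
  atom 2: aromatic c, 2 neighbours → 1 H
  atom 3: aromatic c, 2 neighbours → 1 H
  atom 4: aromatic n, 2 neighbours → 0 H
  atom 5: aromatic c, 2 neighbours → 1 H
  atom 6: aromatic c, 2 neighbours → 1 H
Totals → C:5, H:5, N:1.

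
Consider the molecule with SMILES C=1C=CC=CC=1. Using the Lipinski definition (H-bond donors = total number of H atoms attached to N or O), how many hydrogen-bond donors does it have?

Donors: find every N or O and count the H atoms it carries.
  (no N or O atoms present)
Lipinski HBD = 0.

0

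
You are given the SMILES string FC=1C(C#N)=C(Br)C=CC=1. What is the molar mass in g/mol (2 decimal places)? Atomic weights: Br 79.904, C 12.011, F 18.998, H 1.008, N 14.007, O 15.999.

200.01 g/mol

First, the molecular formula is C7H3BrFN (counting implicit H from valence).
  Br: 1 × 79.904 = 79.904
  C: 7 × 12.011 = 84.077
  F: 1 × 18.998 = 18.998
  H: 3 × 1.008 = 3.024
  N: 1 × 14.007 = 14.007
Sum: 1×79.904 + 7×12.011 + 1×18.998 + 3×1.008 + 1×14.007 = 200.010 → 200.01 g/mol.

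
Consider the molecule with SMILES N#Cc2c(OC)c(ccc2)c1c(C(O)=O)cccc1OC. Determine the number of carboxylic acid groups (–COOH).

The carboxylic acid motif appears at heavy-atom position 13 in the SMILES.
Other groups present: 2 ether, 1 nitrile.
Carboxylic acid count: 1.

1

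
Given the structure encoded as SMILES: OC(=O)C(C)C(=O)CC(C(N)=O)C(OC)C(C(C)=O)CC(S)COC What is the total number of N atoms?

Scan the SMILES for N atoms (remember two-letter symbols like Cl and Br are single atoms).
Nitrogen count: 1.

1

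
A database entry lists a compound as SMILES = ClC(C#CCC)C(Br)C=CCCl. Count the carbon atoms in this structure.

9

Count every carbon token in the SMILES (each C, including those in ring-closure positions and inside branches).
Carbon count: 9.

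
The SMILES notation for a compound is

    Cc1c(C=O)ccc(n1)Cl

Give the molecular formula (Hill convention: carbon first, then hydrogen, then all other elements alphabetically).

C7H6ClNO

Walk through each heavy atom and fill implicit hydrogens from standard valence (C 4, N 3, O 2, S 2, halogen 1); for lowercase aromatic atoms, an aromatic c carries 1 H when it has two neighbours and 0 H with three, and aromatic n carries 0 H:
  atom 1: C, bond orders sum to 1 (valence 4) → 3 H
  atom 2: aromatic c, 3 neighbours → 0 H
  atom 3: aromatic c, 3 neighbours → 0 H
  atom 4: C, bond orders sum to 3 (valence 4) → 1 H
  atom 5: O, bond orders sum to 2 (valence 2) → 0 H
  atom 6: aromatic c, 2 neighbours → 1 H
  atom 7: aromatic c, 2 neighbours → 1 H
  atom 8: aromatic c, 3 neighbours → 0 H
  atom 9: aromatic n, 2 neighbours → 0 H
  atom 10: Cl (halogen, monovalent) → 0 H
Totals → C:7, H:6, Cl:1, N:1, O:1.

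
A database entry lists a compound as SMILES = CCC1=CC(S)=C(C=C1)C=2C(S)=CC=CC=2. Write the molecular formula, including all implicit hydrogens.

Walk through each heavy atom and fill implicit hydrogens from standard valence (C 4, N 3, O 2, S 2, halogen 1):
  atom 1: C, bond orders sum to 1 (valence 4) → 3 H
  atom 2: C, bond orders sum to 2 (valence 4) → 2 H
  atom 3: C, bond orders sum to 4 (valence 4) → 0 H
  atom 4: C, bond orders sum to 3 (valence 4) → 1 H
  atom 5: C, bond orders sum to 4 (valence 4) → 0 H
  atom 6: S, bond orders sum to 1 (valence 2) → 1 H
  atom 7: C, bond orders sum to 4 (valence 4) → 0 H
  atom 8: C, bond orders sum to 3 (valence 4) → 1 H
  atom 9: C, bond orders sum to 3 (valence 4) → 1 H
  atom 10: C, bond orders sum to 4 (valence 4) → 0 H
  atom 11: C, bond orders sum to 4 (valence 4) → 0 H
  atom 12: S, bond orders sum to 1 (valence 2) → 1 H
  atom 13: C, bond orders sum to 3 (valence 4) → 1 H
  atom 14: C, bond orders sum to 3 (valence 4) → 1 H
  atom 15: C, bond orders sum to 3 (valence 4) → 1 H
  atom 16: C, bond orders sum to 3 (valence 4) → 1 H
Totals → C:14, H:14, S:2.

C14H14S2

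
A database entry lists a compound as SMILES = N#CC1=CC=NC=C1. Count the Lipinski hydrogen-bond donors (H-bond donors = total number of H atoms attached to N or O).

Donors: find every N or O and count the H atoms it carries.
  atom 1 (N): bond orders sum to 3 → 0 H
  atom 6 (N): bond orders sum to 3 → 0 H
Lipinski HBD = 0.

0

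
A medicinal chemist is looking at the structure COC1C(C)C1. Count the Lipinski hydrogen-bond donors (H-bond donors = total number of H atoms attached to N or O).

0

Donors: find every N or O and count the H atoms it carries.
  atom 2 (O): bond orders sum to 2 → 0 H
Lipinski HBD = 0.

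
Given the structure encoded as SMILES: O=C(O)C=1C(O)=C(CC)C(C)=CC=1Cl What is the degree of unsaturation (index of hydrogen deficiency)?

5

Degree of unsaturation = (number of rings) + (number of π bonds).
Ring closures in the SMILES: 1.
π bonds: 4 double bonds (each 1 DoU) → 4 DoU from unsaturation.
Total DoU = 1 + 4 = 5.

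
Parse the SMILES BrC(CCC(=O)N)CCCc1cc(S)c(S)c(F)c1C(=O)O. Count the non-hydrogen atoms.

Every atom symbol written in the SMILES (organic subset) is one heavy atom; implicit H are not written.
Heavy atoms by element → Br:1, C:14, F:1, N:1, O:3, S:2.
Total: 22.

22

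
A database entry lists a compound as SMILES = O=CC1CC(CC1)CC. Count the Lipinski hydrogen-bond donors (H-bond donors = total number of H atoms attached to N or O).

Donors: find every N or O and count the H atoms it carries.
  atom 1 (O): bond orders sum to 2 → 0 H
Lipinski HBD = 0.

0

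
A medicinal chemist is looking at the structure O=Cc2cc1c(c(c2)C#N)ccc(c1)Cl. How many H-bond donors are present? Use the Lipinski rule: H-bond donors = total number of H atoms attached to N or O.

0

Donors: find every N or O and count the H atoms it carries.
  atom 1 (O): bond orders sum to 2 → 0 H
  atom 10 (N): bond orders sum to 3 → 0 H
Lipinski HBD = 0.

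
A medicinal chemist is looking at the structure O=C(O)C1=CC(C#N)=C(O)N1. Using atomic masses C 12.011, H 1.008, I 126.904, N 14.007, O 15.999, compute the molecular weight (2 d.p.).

152.11 g/mol

First, the molecular formula is C6H4N2O3 (counting implicit H from valence).
  C: 6 × 12.011 = 72.066
  H: 4 × 1.008 = 4.032
  N: 2 × 14.007 = 28.014
  O: 3 × 15.999 = 47.997
Sum: 6×12.011 + 4×1.008 + 2×14.007 + 3×15.999 = 152.109 → 152.11 g/mol.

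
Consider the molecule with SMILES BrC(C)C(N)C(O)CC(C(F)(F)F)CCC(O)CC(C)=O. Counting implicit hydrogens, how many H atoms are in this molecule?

23

Walk through each heavy atom and fill implicit hydrogens from standard valence (C 4, N 3, O 2, S 2, halogen 1):
  atom 1: Br (halogen, monovalent) → 0 H
  atom 2: C, bond orders sum to 3 (valence 4) → 1 H
  atom 3: C, bond orders sum to 1 (valence 4) → 3 H
  atom 4: C, bond orders sum to 3 (valence 4) → 1 H
  atom 5: N, bond orders sum to 1 (valence 3) → 2 H
  atom 6: C, bond orders sum to 3 (valence 4) → 1 H
  atom 7: O, bond orders sum to 1 (valence 2) → 1 H
  atom 8: C, bond orders sum to 2 (valence 4) → 2 H
  atom 9: C, bond orders sum to 3 (valence 4) → 1 H
  atom 10: C, bond orders sum to 4 (valence 4) → 0 H
  atom 11: F (halogen, monovalent) → 0 H
  atom 12: F (halogen, monovalent) → 0 H
  atom 13: F (halogen, monovalent) → 0 H
  atom 14: C, bond orders sum to 2 (valence 4) → 2 H
  atom 15: C, bond orders sum to 2 (valence 4) → 2 H
  atom 16: C, bond orders sum to 3 (valence 4) → 1 H
  atom 17: O, bond orders sum to 1 (valence 2) → 1 H
  atom 18: C, bond orders sum to 2 (valence 4) → 2 H
  atom 19: C, bond orders sum to 4 (valence 4) → 0 H
  atom 20: C, bond orders sum to 1 (valence 4) → 3 H
  atom 21: O, bond orders sum to 2 (valence 2) → 0 H
Total hydrogens: 23.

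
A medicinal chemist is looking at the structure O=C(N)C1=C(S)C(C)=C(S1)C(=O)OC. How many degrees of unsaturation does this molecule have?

5

Degree of unsaturation = (number of rings) + (number of π bonds).
Ring closures in the SMILES: 1.
π bonds: 4 double bonds (each 1 DoU) → 4 DoU from unsaturation.
Total DoU = 1 + 4 = 5.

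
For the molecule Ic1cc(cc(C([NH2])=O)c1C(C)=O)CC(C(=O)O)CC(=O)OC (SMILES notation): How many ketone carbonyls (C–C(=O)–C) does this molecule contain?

The ketone motif appears at heavy-atom position 11 in the SMILES.
Other groups present: 1 amide, 1 carboxylic acid, 1 ester.
Ketone count: 1.

1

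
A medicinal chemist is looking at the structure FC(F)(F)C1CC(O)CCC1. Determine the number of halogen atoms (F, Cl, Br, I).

Halogen atoms appear at heavy-atom positions 1, 3, 4 (3×F).
Other groups present: 1 hydroxyl.
Halogen count: 3.

3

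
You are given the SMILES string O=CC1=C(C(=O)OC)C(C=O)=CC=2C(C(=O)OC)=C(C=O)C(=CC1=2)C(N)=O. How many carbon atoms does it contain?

Count every carbon token in the SMILES (each C, including those in ring-closure positions and inside branches).
Carbon count: 18.

18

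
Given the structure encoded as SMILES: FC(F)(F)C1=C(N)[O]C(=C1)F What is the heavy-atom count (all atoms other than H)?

11

Every atom symbol written in the SMILES (organic subset) is one heavy atom; implicit H are not written.
Heavy atoms by element → C:5, F:4, N:1, O:1.
Total: 11.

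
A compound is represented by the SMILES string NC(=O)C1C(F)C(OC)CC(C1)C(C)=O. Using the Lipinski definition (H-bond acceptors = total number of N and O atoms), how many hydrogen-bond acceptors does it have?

4

N atoms: 1; O atoms: 3.
Lipinski HBA = 1 + 3 = 4.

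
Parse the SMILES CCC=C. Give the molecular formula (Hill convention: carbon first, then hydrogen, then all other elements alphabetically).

C4H8

Walk through each heavy atom and fill implicit hydrogens from standard valence (C 4, N 3, O 2, S 2, halogen 1):
  atom 1: C, bond orders sum to 1 (valence 4) → 3 H
  atom 2: C, bond orders sum to 2 (valence 4) → 2 H
  atom 3: C, bond orders sum to 3 (valence 4) → 1 H
  atom 4: C, bond orders sum to 2 (valence 4) → 2 H
Totals → C:4, H:8.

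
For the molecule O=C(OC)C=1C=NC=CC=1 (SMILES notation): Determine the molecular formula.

C7H7NO2

Walk through each heavy atom and fill implicit hydrogens from standard valence (C 4, N 3, O 2, S 2, halogen 1):
  atom 1: O, bond orders sum to 2 (valence 2) → 0 H
  atom 2: C, bond orders sum to 4 (valence 4) → 0 H
  atom 3: O, bond orders sum to 2 (valence 2) → 0 H
  atom 4: C, bond orders sum to 1 (valence 4) → 3 H
  atom 5: C, bond orders sum to 4 (valence 4) → 0 H
  atom 6: C, bond orders sum to 3 (valence 4) → 1 H
  atom 7: N, bond orders sum to 3 (valence 3) → 0 H
  atom 8: C, bond orders sum to 3 (valence 4) → 1 H
  atom 9: C, bond orders sum to 3 (valence 4) → 1 H
  atom 10: C, bond orders sum to 3 (valence 4) → 1 H
Totals → C:7, H:7, N:1, O:2.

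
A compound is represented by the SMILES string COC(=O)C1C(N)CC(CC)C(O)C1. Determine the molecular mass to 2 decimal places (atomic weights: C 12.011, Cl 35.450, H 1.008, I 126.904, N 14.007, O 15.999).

201.27 g/mol

First, the molecular formula is C10H19NO3 (counting implicit H from valence).
  C: 10 × 12.011 = 120.110
  H: 19 × 1.008 = 19.152
  N: 1 × 14.007 = 14.007
  O: 3 × 15.999 = 47.997
Sum: 10×12.011 + 19×1.008 + 1×14.007 + 3×15.999 = 201.266 → 201.27 g/mol.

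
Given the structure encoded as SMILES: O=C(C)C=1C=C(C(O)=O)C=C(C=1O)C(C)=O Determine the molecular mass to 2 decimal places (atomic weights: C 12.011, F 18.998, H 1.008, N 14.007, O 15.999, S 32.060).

First, the molecular formula is C11H10O5 (counting implicit H from valence).
  C: 11 × 12.011 = 132.121
  H: 10 × 1.008 = 10.080
  O: 5 × 15.999 = 79.995
Sum: 11×12.011 + 10×1.008 + 5×15.999 = 222.196 → 222.20 g/mol.

222.20 g/mol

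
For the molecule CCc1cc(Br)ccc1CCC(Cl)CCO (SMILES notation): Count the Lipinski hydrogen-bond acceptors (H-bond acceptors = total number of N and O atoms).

N atoms: 0; O atoms: 1.
Lipinski HBA = 0 + 1 = 1.

1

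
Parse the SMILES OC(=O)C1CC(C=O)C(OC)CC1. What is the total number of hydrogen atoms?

14

Walk through each heavy atom and fill implicit hydrogens from standard valence (C 4, N 3, O 2, S 2, halogen 1):
  atom 1: O, bond orders sum to 1 (valence 2) → 1 H
  atom 2: C, bond orders sum to 4 (valence 4) → 0 H
  atom 3: O, bond orders sum to 2 (valence 2) → 0 H
  atom 4: C, bond orders sum to 3 (valence 4) → 1 H
  atom 5: C, bond orders sum to 2 (valence 4) → 2 H
  atom 6: C, bond orders sum to 3 (valence 4) → 1 H
  atom 7: C, bond orders sum to 3 (valence 4) → 1 H
  atom 8: O, bond orders sum to 2 (valence 2) → 0 H
  atom 9: C, bond orders sum to 3 (valence 4) → 1 H
  atom 10: O, bond orders sum to 2 (valence 2) → 0 H
  atom 11: C, bond orders sum to 1 (valence 4) → 3 H
  atom 12: C, bond orders sum to 2 (valence 4) → 2 H
  atom 13: C, bond orders sum to 2 (valence 4) → 2 H
Total hydrogens: 14.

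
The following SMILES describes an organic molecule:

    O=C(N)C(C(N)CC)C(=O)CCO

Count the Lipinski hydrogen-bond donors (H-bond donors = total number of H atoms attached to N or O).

Donors: find every N or O and count the H atoms it carries.
  atom 1 (O): bond orders sum to 2 → 0 H
  atom 3 (N): bond orders sum to 1 → 2 H
  atom 6 (N): bond orders sum to 1 → 2 H
  atom 10 (O): bond orders sum to 2 → 0 H
  atom 13 (O): bond orders sum to 1 → 1 H
Lipinski HBD = 5.

5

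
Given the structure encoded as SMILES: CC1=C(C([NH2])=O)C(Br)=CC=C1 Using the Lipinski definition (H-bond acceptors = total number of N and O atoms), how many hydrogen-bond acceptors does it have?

2

N atoms: 1; O atoms: 1.
Lipinski HBA = 1 + 1 = 2.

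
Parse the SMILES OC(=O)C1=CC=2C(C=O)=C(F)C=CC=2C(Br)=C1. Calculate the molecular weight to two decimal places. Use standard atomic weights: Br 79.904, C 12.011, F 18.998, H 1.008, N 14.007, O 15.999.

First, the molecular formula is C12H6BrFO3 (counting implicit H from valence).
  Br: 1 × 79.904 = 79.904
  C: 12 × 12.011 = 144.132
  F: 1 × 18.998 = 18.998
  H: 6 × 1.008 = 6.048
  O: 3 × 15.999 = 47.997
Sum: 1×79.904 + 12×12.011 + 1×18.998 + 6×1.008 + 3×15.999 = 297.079 → 297.08 g/mol.

297.08 g/mol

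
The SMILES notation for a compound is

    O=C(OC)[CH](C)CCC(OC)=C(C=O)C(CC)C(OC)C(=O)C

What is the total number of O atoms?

Scan the SMILES for O atoms (remember two-letter symbols like Cl and Br are single atoms).
Oxygen count: 6.

6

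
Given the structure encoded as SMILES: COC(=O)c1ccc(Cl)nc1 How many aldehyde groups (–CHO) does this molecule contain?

0

Scan the SMILES for the aldehyde motif — none present.
Groups that are present: 1 ester.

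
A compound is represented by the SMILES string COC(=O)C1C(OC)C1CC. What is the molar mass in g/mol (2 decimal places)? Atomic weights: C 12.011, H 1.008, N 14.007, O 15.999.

First, the molecular formula is C8H14O3 (counting implicit H from valence).
  C: 8 × 12.011 = 96.088
  H: 14 × 1.008 = 14.112
  O: 3 × 15.999 = 47.997
Sum: 8×12.011 + 14×1.008 + 3×15.999 = 158.197 → 158.20 g/mol.

158.20 g/mol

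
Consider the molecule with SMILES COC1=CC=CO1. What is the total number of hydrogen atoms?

Walk through each heavy atom and fill implicit hydrogens from standard valence (C 4, N 3, O 2, S 2, halogen 1):
  atom 1: C, bond orders sum to 1 (valence 4) → 3 H
  atom 2: O, bond orders sum to 2 (valence 2) → 0 H
  atom 3: C, bond orders sum to 4 (valence 4) → 0 H
  atom 4: C, bond orders sum to 3 (valence 4) → 1 H
  atom 5: C, bond orders sum to 3 (valence 4) → 1 H
  atom 6: C, bond orders sum to 3 (valence 4) → 1 H
  atom 7: O, bond orders sum to 2 (valence 2) → 0 H
Total hydrogens: 6.

6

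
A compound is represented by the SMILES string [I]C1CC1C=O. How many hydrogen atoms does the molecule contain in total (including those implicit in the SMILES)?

Walk through each heavy atom and fill implicit hydrogens from standard valence (C 4, N 3, O 2, S 2, halogen 1):
  atom 1: I with explicit H count 0
  atom 2: C, bond orders sum to 3 (valence 4) → 1 H
  atom 3: C, bond orders sum to 2 (valence 4) → 2 H
  atom 4: C, bond orders sum to 3 (valence 4) → 1 H
  atom 5: C, bond orders sum to 3 (valence 4) → 1 H
  atom 6: O, bond orders sum to 2 (valence 2) → 0 H
Total hydrogens: 5.

5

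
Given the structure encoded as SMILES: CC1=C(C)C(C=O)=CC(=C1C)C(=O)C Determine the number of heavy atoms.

Every atom symbol written in the SMILES (organic subset) is one heavy atom; implicit H are not written.
Heavy atoms by element → C:12, O:2.
Total: 14.

14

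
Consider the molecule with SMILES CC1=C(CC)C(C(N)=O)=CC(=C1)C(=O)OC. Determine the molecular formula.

C12H15NO3

Walk through each heavy atom and fill implicit hydrogens from standard valence (C 4, N 3, O 2, S 2, halogen 1):
  atom 1: C, bond orders sum to 1 (valence 4) → 3 H
  atom 2: C, bond orders sum to 4 (valence 4) → 0 H
  atom 3: C, bond orders sum to 4 (valence 4) → 0 H
  atom 4: C, bond orders sum to 2 (valence 4) → 2 H
  atom 5: C, bond orders sum to 1 (valence 4) → 3 H
  atom 6: C, bond orders sum to 4 (valence 4) → 0 H
  atom 7: C, bond orders sum to 4 (valence 4) → 0 H
  atom 8: N, bond orders sum to 1 (valence 3) → 2 H
  atom 9: O, bond orders sum to 2 (valence 2) → 0 H
  atom 10: C, bond orders sum to 3 (valence 4) → 1 H
  atom 11: C, bond orders sum to 4 (valence 4) → 0 H
  atom 12: C, bond orders sum to 3 (valence 4) → 1 H
  atom 13: C, bond orders sum to 4 (valence 4) → 0 H
  atom 14: O, bond orders sum to 2 (valence 2) → 0 H
  atom 15: O, bond orders sum to 2 (valence 2) → 0 H
  atom 16: C, bond orders sum to 1 (valence 4) → 3 H
Totals → C:12, H:15, N:1, O:3.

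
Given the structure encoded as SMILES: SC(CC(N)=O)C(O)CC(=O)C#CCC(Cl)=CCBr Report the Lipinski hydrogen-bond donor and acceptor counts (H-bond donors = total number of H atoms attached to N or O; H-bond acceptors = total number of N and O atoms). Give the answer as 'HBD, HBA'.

Donors: find every N or O and count the H atoms it carries.
  atom 5 (N): bond orders sum to 1 → 2 H
  atom 6 (O): bond orders sum to 2 → 0 H
  atom 8 (O): bond orders sum to 1 → 1 H
  atom 11 (O): bond orders sum to 2 → 0 H
Lipinski HBD = 3.
Acceptors: N atoms = 1, O atoms = 3 → HBA = 4.

3, 4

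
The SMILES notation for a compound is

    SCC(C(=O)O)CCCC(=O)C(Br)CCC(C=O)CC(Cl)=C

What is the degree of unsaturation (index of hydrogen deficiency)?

4

Molecular formula: C15H22BrClO4S.
DoU = (2C + 2 + N − H − X) / 2, where X is the halogen count and O/S are ignored.
    = (2·15 + 2 + 0 − 22 − 2) / 2 = 8 / 2 = 4.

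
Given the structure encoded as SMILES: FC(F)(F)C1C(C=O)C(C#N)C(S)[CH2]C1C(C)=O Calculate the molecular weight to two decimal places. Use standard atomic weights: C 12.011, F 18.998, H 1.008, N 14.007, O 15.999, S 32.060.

279.28 g/mol

First, the molecular formula is C11H12F3NO2S (counting implicit H from valence).
  C: 11 × 12.011 = 132.121
  F: 3 × 18.998 = 56.994
  H: 12 × 1.008 = 12.096
  N: 1 × 14.007 = 14.007
  O: 2 × 15.999 = 31.998
  S: 1 × 32.060 = 32.060
Sum: 11×12.011 + 3×18.998 + 12×1.008 + 1×14.007 + 2×15.999 + 1×32.060 = 279.276 → 279.28 g/mol.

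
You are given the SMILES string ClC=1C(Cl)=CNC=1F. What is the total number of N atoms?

Scan the SMILES for N atoms (remember two-letter symbols like Cl and Br are single atoms).
Nitrogen count: 1.

1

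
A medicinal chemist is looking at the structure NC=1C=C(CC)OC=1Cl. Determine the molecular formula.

C6H8ClNO

Walk through each heavy atom and fill implicit hydrogens from standard valence (C 4, N 3, O 2, S 2, halogen 1):
  atom 1: N, bond orders sum to 1 (valence 3) → 2 H
  atom 2: C, bond orders sum to 4 (valence 4) → 0 H
  atom 3: C, bond orders sum to 3 (valence 4) → 1 H
  atom 4: C, bond orders sum to 4 (valence 4) → 0 H
  atom 5: C, bond orders sum to 2 (valence 4) → 2 H
  atom 6: C, bond orders sum to 1 (valence 4) → 3 H
  atom 7: O, bond orders sum to 2 (valence 2) → 0 H
  atom 8: C, bond orders sum to 4 (valence 4) → 0 H
  atom 9: Cl (halogen, monovalent) → 0 H
Totals → C:6, H:8, Cl:1, N:1, O:1.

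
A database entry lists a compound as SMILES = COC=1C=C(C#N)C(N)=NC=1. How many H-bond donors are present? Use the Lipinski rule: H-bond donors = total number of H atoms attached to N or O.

2

Donors: find every N or O and count the H atoms it carries.
  atom 2 (O): bond orders sum to 2 → 0 H
  atom 7 (N): bond orders sum to 3 → 0 H
  atom 9 (N): bond orders sum to 1 → 2 H
  atom 10 (N): bond orders sum to 3 → 0 H
Lipinski HBD = 2.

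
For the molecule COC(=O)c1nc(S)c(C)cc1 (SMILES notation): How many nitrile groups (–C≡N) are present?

0

Scan the SMILES for the nitrile motif — none present.
Groups that are present: 1 ester, 1 thiol.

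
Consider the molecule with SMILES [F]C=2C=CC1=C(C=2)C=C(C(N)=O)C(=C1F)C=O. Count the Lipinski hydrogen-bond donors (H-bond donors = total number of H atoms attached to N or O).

Donors: find every N or O and count the H atoms it carries.
  atom 11 (N): bond orders sum to 1 → 2 H
  atom 12 (O): bond orders sum to 2 → 0 H
  atom 17 (O): bond orders sum to 2 → 0 H
Lipinski HBD = 2.

2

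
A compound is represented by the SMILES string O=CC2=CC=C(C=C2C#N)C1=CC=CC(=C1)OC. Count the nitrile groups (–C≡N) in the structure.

The nitrile motif appears at heavy-atom position 9 in the SMILES.
Other groups present: 1 aldehyde, 1 ether.
Nitrile count: 1.

1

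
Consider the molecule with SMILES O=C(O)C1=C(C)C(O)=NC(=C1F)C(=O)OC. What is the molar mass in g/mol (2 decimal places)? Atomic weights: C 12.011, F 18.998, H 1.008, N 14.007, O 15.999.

First, the molecular formula is C9H8FNO5 (counting implicit H from valence).
  C: 9 × 12.011 = 108.099
  F: 1 × 18.998 = 18.998
  H: 8 × 1.008 = 8.064
  N: 1 × 14.007 = 14.007
  O: 5 × 15.999 = 79.995
Sum: 9×12.011 + 1×18.998 + 8×1.008 + 1×14.007 + 5×15.999 = 229.163 → 229.16 g/mol.

229.16 g/mol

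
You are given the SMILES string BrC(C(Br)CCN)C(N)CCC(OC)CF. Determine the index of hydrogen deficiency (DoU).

Degree of unsaturation = (number of rings) + (number of π bonds).
Ring closures in the SMILES: 0.
π bonds: none → 0 DoU from unsaturation.
Total DoU = 0 + 0 = 0.

0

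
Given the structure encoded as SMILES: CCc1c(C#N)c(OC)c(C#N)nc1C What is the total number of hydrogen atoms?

11

Walk through each heavy atom and fill implicit hydrogens from standard valence (C 4, N 3, O 2, S 2, halogen 1); for lowercase aromatic atoms, an aromatic c carries 1 H when it has two neighbours and 0 H with three, and aromatic n carries 0 H:
  atom 1: C, bond orders sum to 1 (valence 4) → 3 H
  atom 2: C, bond orders sum to 2 (valence 4) → 2 H
  atom 3: aromatic c, 3 neighbours → 0 H
  atom 4: aromatic c, 3 neighbours → 0 H
  atom 5: C, bond orders sum to 4 (valence 4) → 0 H
  atom 6: N, bond orders sum to 3 (valence 3) → 0 H
  atom 7: aromatic c, 3 neighbours → 0 H
  atom 8: O, bond orders sum to 2 (valence 2) → 0 H
  atom 9: C, bond orders sum to 1 (valence 4) → 3 H
  atom 10: aromatic c, 3 neighbours → 0 H
  atom 11: C, bond orders sum to 4 (valence 4) → 0 H
  atom 12: N, bond orders sum to 3 (valence 3) → 0 H
  atom 13: aromatic n, 2 neighbours → 0 H
  atom 14: aromatic c, 3 neighbours → 0 H
  atom 15: C, bond orders sum to 1 (valence 4) → 3 H
Total hydrogens: 11.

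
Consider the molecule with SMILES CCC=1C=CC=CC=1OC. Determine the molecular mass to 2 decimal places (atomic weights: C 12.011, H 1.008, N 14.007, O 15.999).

First, the molecular formula is C9H12O (counting implicit H from valence).
  C: 9 × 12.011 = 108.099
  H: 12 × 1.008 = 12.096
  O: 1 × 15.999 = 15.999
Sum: 9×12.011 + 12×1.008 + 1×15.999 = 136.194 → 136.19 g/mol.

136.19 g/mol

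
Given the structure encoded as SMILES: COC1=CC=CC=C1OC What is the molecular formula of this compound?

C8H10O2

Walk through each heavy atom and fill implicit hydrogens from standard valence (C 4, N 3, O 2, S 2, halogen 1):
  atom 1: C, bond orders sum to 1 (valence 4) → 3 H
  atom 2: O, bond orders sum to 2 (valence 2) → 0 H
  atom 3: C, bond orders sum to 4 (valence 4) → 0 H
  atom 4: C, bond orders sum to 3 (valence 4) → 1 H
  atom 5: C, bond orders sum to 3 (valence 4) → 1 H
  atom 6: C, bond orders sum to 3 (valence 4) → 1 H
  atom 7: C, bond orders sum to 3 (valence 4) → 1 H
  atom 8: C, bond orders sum to 4 (valence 4) → 0 H
  atom 9: O, bond orders sum to 2 (valence 2) → 0 H
  atom 10: C, bond orders sum to 1 (valence 4) → 3 H
Totals → C:8, H:10, O:2.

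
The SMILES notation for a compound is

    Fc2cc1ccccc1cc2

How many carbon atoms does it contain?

10

Count every carbon token in the SMILES (each C, including those in ring-closure positions and inside branches).
Carbon count: 10.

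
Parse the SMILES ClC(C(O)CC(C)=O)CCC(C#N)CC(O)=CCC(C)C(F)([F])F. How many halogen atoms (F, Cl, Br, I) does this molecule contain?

Halogen atoms appear at heavy-atom positions 1, 22, 23, 24 (1×Cl, 3×F).
Other groups present: 1 alkene, 2 hydroxyl, 1 ketone, 1 nitrile.
Halogen count: 4.

4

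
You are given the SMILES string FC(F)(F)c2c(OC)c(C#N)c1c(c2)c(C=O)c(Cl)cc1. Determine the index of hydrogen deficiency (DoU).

10

Molecular formula: C14H7ClF3NO2.
DoU = (2C + 2 + N − H − X) / 2, where X is the halogen count and O/S are ignored.
    = (2·14 + 2 + 1 − 7 − 4) / 2 = 20 / 2 = 10.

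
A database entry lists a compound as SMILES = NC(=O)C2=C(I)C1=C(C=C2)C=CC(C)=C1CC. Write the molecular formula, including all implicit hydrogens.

C14H14INO

Walk through each heavy atom and fill implicit hydrogens from standard valence (C 4, N 3, O 2, S 2, halogen 1):
  atom 1: N, bond orders sum to 1 (valence 3) → 2 H
  atom 2: C, bond orders sum to 4 (valence 4) → 0 H
  atom 3: O, bond orders sum to 2 (valence 2) → 0 H
  atom 4: C, bond orders sum to 4 (valence 4) → 0 H
  atom 5: C, bond orders sum to 4 (valence 4) → 0 H
  atom 6: I (halogen, monovalent) → 0 H
  atom 7: C, bond orders sum to 4 (valence 4) → 0 H
  atom 8: C, bond orders sum to 4 (valence 4) → 0 H
  atom 9: C, bond orders sum to 3 (valence 4) → 1 H
  atom 10: C, bond orders sum to 3 (valence 4) → 1 H
  atom 11: C, bond orders sum to 3 (valence 4) → 1 H
  atom 12: C, bond orders sum to 3 (valence 4) → 1 H
  atom 13: C, bond orders sum to 4 (valence 4) → 0 H
  atom 14: C, bond orders sum to 1 (valence 4) → 3 H
  atom 15: C, bond orders sum to 4 (valence 4) → 0 H
  atom 16: C, bond orders sum to 2 (valence 4) → 2 H
  atom 17: C, bond orders sum to 1 (valence 4) → 3 H
Totals → C:14, H:14, I:1, N:1, O:1.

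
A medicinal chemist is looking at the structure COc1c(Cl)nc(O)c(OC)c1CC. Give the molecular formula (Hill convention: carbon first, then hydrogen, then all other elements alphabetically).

Walk through each heavy atom and fill implicit hydrogens from standard valence (C 4, N 3, O 2, S 2, halogen 1); for lowercase aromatic atoms, an aromatic c carries 1 H when it has two neighbours and 0 H with three, and aromatic n carries 0 H:
  atom 1: C, bond orders sum to 1 (valence 4) → 3 H
  atom 2: O, bond orders sum to 2 (valence 2) → 0 H
  atom 3: aromatic c, 3 neighbours → 0 H
  atom 4: aromatic c, 3 neighbours → 0 H
  atom 5: Cl (halogen, monovalent) → 0 H
  atom 6: aromatic n, 2 neighbours → 0 H
  atom 7: aromatic c, 3 neighbours → 0 H
  atom 8: O, bond orders sum to 1 (valence 2) → 1 H
  atom 9: aromatic c, 3 neighbours → 0 H
  atom 10: O, bond orders sum to 2 (valence 2) → 0 H
  atom 11: C, bond orders sum to 1 (valence 4) → 3 H
  atom 12: aromatic c, 3 neighbours → 0 H
  atom 13: C, bond orders sum to 2 (valence 4) → 2 H
  atom 14: C, bond orders sum to 1 (valence 4) → 3 H
Totals → C:9, H:12, Cl:1, N:1, O:3.
In Hill order: C9H12ClNO3.

C9H12ClNO3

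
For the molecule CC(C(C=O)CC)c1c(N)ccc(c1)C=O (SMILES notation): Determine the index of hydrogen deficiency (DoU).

6

Molecular formula: C13H17NO2.
DoU = (2C + 2 + N − H − X) / 2, where X is the halogen count and O/S are ignored.
    = (2·13 + 2 + 1 − 17 − 0) / 2 = 12 / 2 = 6.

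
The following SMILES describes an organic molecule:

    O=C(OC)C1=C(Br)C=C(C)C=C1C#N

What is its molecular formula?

C10H8BrNO2

Walk through each heavy atom and fill implicit hydrogens from standard valence (C 4, N 3, O 2, S 2, halogen 1):
  atom 1: O, bond orders sum to 2 (valence 2) → 0 H
  atom 2: C, bond orders sum to 4 (valence 4) → 0 H
  atom 3: O, bond orders sum to 2 (valence 2) → 0 H
  atom 4: C, bond orders sum to 1 (valence 4) → 3 H
  atom 5: C, bond orders sum to 4 (valence 4) → 0 H
  atom 6: C, bond orders sum to 4 (valence 4) → 0 H
  atom 7: Br (halogen, monovalent) → 0 H
  atom 8: C, bond orders sum to 3 (valence 4) → 1 H
  atom 9: C, bond orders sum to 4 (valence 4) → 0 H
  atom 10: C, bond orders sum to 1 (valence 4) → 3 H
  atom 11: C, bond orders sum to 3 (valence 4) → 1 H
  atom 12: C, bond orders sum to 4 (valence 4) → 0 H
  atom 13: C, bond orders sum to 4 (valence 4) → 0 H
  atom 14: N, bond orders sum to 3 (valence 3) → 0 H
Totals → C:10, H:8, Br:1, N:1, O:2.
In Hill order: C10H8BrNO2.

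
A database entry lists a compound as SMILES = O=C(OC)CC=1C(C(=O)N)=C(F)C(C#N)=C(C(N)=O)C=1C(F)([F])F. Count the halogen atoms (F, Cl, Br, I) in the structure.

4

Halogen atoms appear at heavy-atom positions 12, 22, 23, 24 (4×F).
Other groups present: 2 amide, 1 ester, 1 nitrile.
Halogen count: 4.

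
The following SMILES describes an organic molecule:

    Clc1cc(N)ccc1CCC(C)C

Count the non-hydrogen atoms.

13

Every atom symbol written in the SMILES (organic subset) is one heavy atom; implicit H are not written.
Heavy atoms by element → C:11, Cl:1, N:1.
Total: 13.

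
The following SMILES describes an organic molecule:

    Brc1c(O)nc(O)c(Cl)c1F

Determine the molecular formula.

Walk through each heavy atom and fill implicit hydrogens from standard valence (C 4, N 3, O 2, S 2, halogen 1); for lowercase aromatic atoms, an aromatic c carries 1 H when it has two neighbours and 0 H with three, and aromatic n carries 0 H:
  atom 1: Br (halogen, monovalent) → 0 H
  atom 2: aromatic c, 3 neighbours → 0 H
  atom 3: aromatic c, 3 neighbours → 0 H
  atom 4: O, bond orders sum to 1 (valence 2) → 1 H
  atom 5: aromatic n, 2 neighbours → 0 H
  atom 6: aromatic c, 3 neighbours → 0 H
  atom 7: O, bond orders sum to 1 (valence 2) → 1 H
  atom 8: aromatic c, 3 neighbours → 0 H
  atom 9: Cl (halogen, monovalent) → 0 H
  atom 10: aromatic c, 3 neighbours → 0 H
  atom 11: F (halogen, monovalent) → 0 H
Totals → C:5, H:2, Br:1, Cl:1, F:1, N:1, O:2.
In Hill order: C5H2BrClFNO2.

C5H2BrClFNO2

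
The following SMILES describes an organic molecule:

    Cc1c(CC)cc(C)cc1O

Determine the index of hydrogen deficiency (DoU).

4

Molecular formula: C10H14O.
DoU = (2C + 2 + N − H − X) / 2, where X is the halogen count and O/S are ignored.
    = (2·10 + 2 + 0 − 14 − 0) / 2 = 8 / 2 = 4.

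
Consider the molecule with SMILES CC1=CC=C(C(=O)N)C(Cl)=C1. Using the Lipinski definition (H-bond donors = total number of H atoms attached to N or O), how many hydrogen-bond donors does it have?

Donors: find every N or O and count the H atoms it carries.
  atom 7 (O): bond orders sum to 2 → 0 H
  atom 8 (N): bond orders sum to 1 → 2 H
Lipinski HBD = 2.

2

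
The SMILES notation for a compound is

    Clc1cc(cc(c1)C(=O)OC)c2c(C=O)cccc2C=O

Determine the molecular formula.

C16H11ClO4

Walk through each heavy atom and fill implicit hydrogens from standard valence (C 4, N 3, O 2, S 2, halogen 1); for lowercase aromatic atoms, an aromatic c carries 1 H when it has two neighbours and 0 H with three, and aromatic n carries 0 H:
  atom 1: Cl (halogen, monovalent) → 0 H
  atom 2: aromatic c, 3 neighbours → 0 H
  atom 3: aromatic c, 2 neighbours → 1 H
  atom 4: aromatic c, 3 neighbours → 0 H
  atom 5: aromatic c, 2 neighbours → 1 H
  atom 6: aromatic c, 3 neighbours → 0 H
  atom 7: aromatic c, 2 neighbours → 1 H
  atom 8: C, bond orders sum to 4 (valence 4) → 0 H
  atom 9: O, bond orders sum to 2 (valence 2) → 0 H
  atom 10: O, bond orders sum to 2 (valence 2) → 0 H
  atom 11: C, bond orders sum to 1 (valence 4) → 3 H
  atom 12: aromatic c, 3 neighbours → 0 H
  atom 13: aromatic c, 3 neighbours → 0 H
  atom 14: C, bond orders sum to 3 (valence 4) → 1 H
  atom 15: O, bond orders sum to 2 (valence 2) → 0 H
  atom 16: aromatic c, 2 neighbours → 1 H
  atom 17: aromatic c, 2 neighbours → 1 H
  atom 18: aromatic c, 2 neighbours → 1 H
  atom 19: aromatic c, 3 neighbours → 0 H
  atom 20: C, bond orders sum to 3 (valence 4) → 1 H
  atom 21: O, bond orders sum to 2 (valence 2) → 0 H
Totals → C:16, H:11, Cl:1, O:4.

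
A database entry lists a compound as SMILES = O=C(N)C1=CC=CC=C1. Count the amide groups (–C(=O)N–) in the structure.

1

The amide motif appears at heavy-atom position 2 in the SMILES.
Amide count: 1.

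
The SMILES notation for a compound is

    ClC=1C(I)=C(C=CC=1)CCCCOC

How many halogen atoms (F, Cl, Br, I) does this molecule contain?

2

Halogen atoms appear at heavy-atom positions 1, 4 (1×Cl, 1×I).
Other groups present: 1 ether.
Halogen count: 2.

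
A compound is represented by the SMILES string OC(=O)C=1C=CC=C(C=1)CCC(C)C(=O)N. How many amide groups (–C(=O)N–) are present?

1

The amide motif appears at heavy-atom position 14 in the SMILES.
Other groups present: 1 carboxylic acid.
Amide count: 1.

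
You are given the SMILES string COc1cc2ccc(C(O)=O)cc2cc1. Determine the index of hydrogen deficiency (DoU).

8

Molecular formula: C12H10O3.
DoU = (2C + 2 + N − H − X) / 2, where X is the halogen count and O/S are ignored.
    = (2·12 + 2 + 0 − 10 − 0) / 2 = 16 / 2 = 8.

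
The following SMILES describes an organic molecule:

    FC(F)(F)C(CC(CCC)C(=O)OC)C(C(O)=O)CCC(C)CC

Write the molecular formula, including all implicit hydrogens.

C17H29F3O4

Walk through each heavy atom and fill implicit hydrogens from standard valence (C 4, N 3, O 2, S 2, halogen 1):
  atom 1: F (halogen, monovalent) → 0 H
  atom 2: C, bond orders sum to 4 (valence 4) → 0 H
  atom 3: F (halogen, monovalent) → 0 H
  atom 4: F (halogen, monovalent) → 0 H
  atom 5: C, bond orders sum to 3 (valence 4) → 1 H
  atom 6: C, bond orders sum to 2 (valence 4) → 2 H
  atom 7: C, bond orders sum to 3 (valence 4) → 1 H
  atom 8: C, bond orders sum to 2 (valence 4) → 2 H
  atom 9: C, bond orders sum to 2 (valence 4) → 2 H
  atom 10: C, bond orders sum to 1 (valence 4) → 3 H
  atom 11: C, bond orders sum to 4 (valence 4) → 0 H
  atom 12: O, bond orders sum to 2 (valence 2) → 0 H
  atom 13: O, bond orders sum to 2 (valence 2) → 0 H
  atom 14: C, bond orders sum to 1 (valence 4) → 3 H
  atom 15: C, bond orders sum to 3 (valence 4) → 1 H
  atom 16: C, bond orders sum to 4 (valence 4) → 0 H
  atom 17: O, bond orders sum to 1 (valence 2) → 1 H
  atom 18: O, bond orders sum to 2 (valence 2) → 0 H
  atom 19: C, bond orders sum to 2 (valence 4) → 2 H
  atom 20: C, bond orders sum to 2 (valence 4) → 2 H
  atom 21: C, bond orders sum to 3 (valence 4) → 1 H
  atom 22: C, bond orders sum to 1 (valence 4) → 3 H
  atom 23: C, bond orders sum to 2 (valence 4) → 2 H
  atom 24: C, bond orders sum to 1 (valence 4) → 3 H
Totals → C:17, H:29, F:3, O:4.
In Hill order: C17H29F3O4.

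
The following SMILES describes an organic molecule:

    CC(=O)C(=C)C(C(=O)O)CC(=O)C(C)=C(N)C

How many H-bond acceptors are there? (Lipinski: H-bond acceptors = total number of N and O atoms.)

5

N atoms: 1; O atoms: 4.
Lipinski HBA = 1 + 4 = 5.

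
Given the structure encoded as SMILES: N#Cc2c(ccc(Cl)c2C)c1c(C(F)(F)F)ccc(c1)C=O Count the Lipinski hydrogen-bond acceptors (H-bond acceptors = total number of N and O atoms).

2

N atoms: 1; O atoms: 1.
Lipinski HBA = 1 + 1 = 2.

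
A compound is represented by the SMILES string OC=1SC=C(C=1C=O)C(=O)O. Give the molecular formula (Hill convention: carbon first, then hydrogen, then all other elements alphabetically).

C6H4O4S

Walk through each heavy atom and fill implicit hydrogens from standard valence (C 4, N 3, O 2, S 2, halogen 1):
  atom 1: O, bond orders sum to 1 (valence 2) → 1 H
  atom 2: C, bond orders sum to 4 (valence 4) → 0 H
  atom 3: S, bond orders sum to 2 (valence 2) → 0 H
  atom 4: C, bond orders sum to 3 (valence 4) → 1 H
  atom 5: C, bond orders sum to 4 (valence 4) → 0 H
  atom 6: C, bond orders sum to 4 (valence 4) → 0 H
  atom 7: C, bond orders sum to 3 (valence 4) → 1 H
  atom 8: O, bond orders sum to 2 (valence 2) → 0 H
  atom 9: C, bond orders sum to 4 (valence 4) → 0 H
  atom 10: O, bond orders sum to 2 (valence 2) → 0 H
  atom 11: O, bond orders sum to 1 (valence 2) → 1 H
Totals → C:6, H:4, O:4, S:1.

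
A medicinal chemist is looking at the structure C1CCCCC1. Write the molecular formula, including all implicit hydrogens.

C6H12

Walk through each heavy atom and fill implicit hydrogens from standard valence (C 4, N 3, O 2, S 2, halogen 1):
  atom 1: C, bond orders sum to 2 (valence 4) → 2 H
  atom 2: C, bond orders sum to 2 (valence 4) → 2 H
  atom 3: C, bond orders sum to 2 (valence 4) → 2 H
  atom 4: C, bond orders sum to 2 (valence 4) → 2 H
  atom 5: C, bond orders sum to 2 (valence 4) → 2 H
  atom 6: C, bond orders sum to 2 (valence 4) → 2 H
Totals → C:6, H:12.
In Hill order: C6H12.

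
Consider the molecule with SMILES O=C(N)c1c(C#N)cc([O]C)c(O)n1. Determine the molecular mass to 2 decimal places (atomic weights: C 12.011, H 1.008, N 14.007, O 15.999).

193.16 g/mol

First, the molecular formula is C8H7N3O3 (counting implicit H from valence).
  C: 8 × 12.011 = 96.088
  H: 7 × 1.008 = 7.056
  N: 3 × 14.007 = 42.021
  O: 3 × 15.999 = 47.997
Sum: 8×12.011 + 7×1.008 + 3×14.007 + 3×15.999 = 193.162 → 193.16 g/mol.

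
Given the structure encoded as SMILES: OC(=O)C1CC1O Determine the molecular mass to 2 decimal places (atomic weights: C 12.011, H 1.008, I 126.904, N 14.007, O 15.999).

102.09 g/mol

First, the molecular formula is C4H6O3 (counting implicit H from valence).
  C: 4 × 12.011 = 48.044
  H: 6 × 1.008 = 6.048
  O: 3 × 15.999 = 47.997
Sum: 4×12.011 + 6×1.008 + 3×15.999 = 102.089 → 102.09 g/mol.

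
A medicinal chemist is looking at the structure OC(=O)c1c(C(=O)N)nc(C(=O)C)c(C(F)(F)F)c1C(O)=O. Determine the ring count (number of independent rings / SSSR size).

1

In SMILES, each pair of matching ring-closure digits denotes one ring-closing bond; the number of such bonds equals the number of independent rings.
Ring-closure bonds here: 1.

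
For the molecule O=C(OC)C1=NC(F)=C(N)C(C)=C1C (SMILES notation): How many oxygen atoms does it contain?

Scan the SMILES for O atoms (remember two-letter symbols like Cl and Br are single atoms).
Oxygen count: 2.

2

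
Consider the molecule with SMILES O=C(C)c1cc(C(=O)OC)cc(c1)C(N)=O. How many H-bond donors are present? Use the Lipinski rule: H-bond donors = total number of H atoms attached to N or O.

2

Donors: find every N or O and count the H atoms it carries.
  atom 1 (O): bond orders sum to 2 → 0 H
  atom 8 (O): bond orders sum to 2 → 0 H
  atom 9 (O): bond orders sum to 2 → 0 H
  atom 15 (N): bond orders sum to 1 → 2 H
  atom 16 (O): bond orders sum to 2 → 0 H
Lipinski HBD = 2.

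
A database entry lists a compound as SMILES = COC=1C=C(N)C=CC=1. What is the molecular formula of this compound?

C7H9NO

Walk through each heavy atom and fill implicit hydrogens from standard valence (C 4, N 3, O 2, S 2, halogen 1):
  atom 1: C, bond orders sum to 1 (valence 4) → 3 H
  atom 2: O, bond orders sum to 2 (valence 2) → 0 H
  atom 3: C, bond orders sum to 4 (valence 4) → 0 H
  atom 4: C, bond orders sum to 3 (valence 4) → 1 H
  atom 5: C, bond orders sum to 4 (valence 4) → 0 H
  atom 6: N, bond orders sum to 1 (valence 3) → 2 H
  atom 7: C, bond orders sum to 3 (valence 4) → 1 H
  atom 8: C, bond orders sum to 3 (valence 4) → 1 H
  atom 9: C, bond orders sum to 3 (valence 4) → 1 H
Totals → C:7, H:9, N:1, O:1.
In Hill order: C7H9NO.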